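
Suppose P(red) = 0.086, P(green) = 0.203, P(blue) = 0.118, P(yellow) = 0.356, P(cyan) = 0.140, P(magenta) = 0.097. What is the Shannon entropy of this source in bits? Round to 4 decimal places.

2.3893 bits

H = −Σ pᵢ log₂ pᵢ.
−0.086·log₂(0.086) = 0.3044
−0.203·log₂(0.203) = 0.4670
−0.118·log₂(0.118) = 0.3638
−0.356·log₂(0.356) = 0.5305
−0.140·log₂(0.140) = 0.3971
−0.097·log₂(0.097) = 0.3265
Sum ≈ 2.3893 → 2.3893 bits.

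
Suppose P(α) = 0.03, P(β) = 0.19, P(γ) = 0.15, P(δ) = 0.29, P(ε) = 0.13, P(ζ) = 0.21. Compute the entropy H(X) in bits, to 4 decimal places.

H = −Σ pᵢ log₂ pᵢ.
−0.03·log₂(0.03) = 0.1518
−0.19·log₂(0.19) = 0.4552
−0.15·log₂(0.15) = 0.4105
−0.29·log₂(0.29) = 0.5179
−0.13·log₂(0.13) = 0.3826
−0.21·log₂(0.21) = 0.4728
Sum ≈ 2.3909 → 2.3909 bits.

2.3909 bits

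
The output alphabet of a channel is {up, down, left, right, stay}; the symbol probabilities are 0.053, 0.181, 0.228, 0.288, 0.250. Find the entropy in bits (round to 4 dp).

2.1744 bits

H = −Σ pᵢ log₂ pᵢ.
−0.053·log₂(0.053) = 0.2246
−0.181·log₂(0.181) = 0.4463
−0.228·log₂(0.228) = 0.4863
−0.288·log₂(0.288) = 0.5172
−0.250·log₂(0.250) = 0.5000
Sum ≈ 2.1744 → 2.1744 bits.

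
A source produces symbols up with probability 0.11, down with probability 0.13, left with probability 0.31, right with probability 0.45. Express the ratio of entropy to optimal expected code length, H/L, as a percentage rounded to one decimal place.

99.2%

Entropy H = −Σ p log₂ p ≈ 1.7751 bits.
Huffman merges: 11/100+13/100→6/25; 6/25+31/100→11/20; 9/20+11/20→1. L = 179/100 ≈ 1.7900.
Efficiency = H/L = 1.7751/1.7900 = 99.2%.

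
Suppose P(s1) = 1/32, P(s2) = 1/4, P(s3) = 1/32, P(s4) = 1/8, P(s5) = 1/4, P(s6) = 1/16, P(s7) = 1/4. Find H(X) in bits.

2.4375 bits

Each probability is a power of 1/2, so log₂(1/p) is an integer.
H = Σ p·log₂(1/p) = 1/32·5 + 1/4·2 + 1/32·5 + 1/8·3 + 1/4·2 + 1/16·4 + 1/4·2 = 2.4375 bits.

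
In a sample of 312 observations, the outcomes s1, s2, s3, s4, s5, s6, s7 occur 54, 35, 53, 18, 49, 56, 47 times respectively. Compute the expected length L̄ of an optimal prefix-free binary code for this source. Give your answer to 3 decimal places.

Probabilities are the counts divided by 312.
Repeatedly combine the two least-probable nodes; the expected code length is the sum of the merged weights.
merge 3/52 + 35/312 → 53/312
merge 47/312 + 49/312 → 4/13
merge 53/312 + 53/312 → 53/156
merge 9/52 + 7/39 → 55/156
merge 4/13 + 53/156 → 101/156
merge 55/156 + 101/156 → 1
L = 53/312 + 4/13 + 53/156 + 55/156 + 101/156 + 1 = 293/104 ≈ 2.817 bits/symbol.

2.817 bits/symbol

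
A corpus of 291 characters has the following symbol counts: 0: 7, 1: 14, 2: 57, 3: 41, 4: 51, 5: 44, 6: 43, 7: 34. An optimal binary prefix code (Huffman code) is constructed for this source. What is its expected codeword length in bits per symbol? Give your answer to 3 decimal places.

Probabilities are the counts divided by 291.
Repeatedly combine the two least-probable nodes; the expected code length is the sum of the merged weights.
merge 7/291 + 14/291 → 7/97
merge 7/97 + 34/291 → 55/291
merge 41/291 + 43/291 → 28/97
merge 44/291 + 17/97 → 95/291
merge 55/291 + 19/97 → 112/291
merge 28/97 + 95/291 → 179/291
merge 112/291 + 179/291 → 1
L = 7/97 + 55/291 + 28/97 + 95/291 + 112/291 + 179/291 + 1 = 279/97 ≈ 2.876 bits/symbol.

2.876 bits/symbol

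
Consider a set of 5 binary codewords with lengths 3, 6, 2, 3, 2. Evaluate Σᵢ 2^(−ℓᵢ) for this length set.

With common denominator 2^6 = 64: Σ 2^(−ℓᵢ) = 8/64 + 1/64 + 16/64 + 8/64 + 16/64 = 49/64 = 0.765625.

0.765625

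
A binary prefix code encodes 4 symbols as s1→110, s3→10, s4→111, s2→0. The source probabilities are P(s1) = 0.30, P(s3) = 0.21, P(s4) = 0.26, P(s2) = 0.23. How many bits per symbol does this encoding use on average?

L̄ = Σ pᵢ·ℓᵢ = 0.30·3 + 0.21·2 + 0.26·3 + 0.23·1 = 2.33 bits/symbol.

2.33 bits/symbol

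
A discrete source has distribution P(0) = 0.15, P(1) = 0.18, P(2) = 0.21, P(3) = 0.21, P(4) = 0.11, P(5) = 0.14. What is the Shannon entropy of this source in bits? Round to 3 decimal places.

2.549 bits

H = −Σ pᵢ log₂ pᵢ.
−0.15·log₂(0.15) = 0.4105
−0.18·log₂(0.18) = 0.4453
−0.21·log₂(0.21) = 0.4728
−0.21·log₂(0.21) = 0.4728
−0.11·log₂(0.11) = 0.3503
−0.14·log₂(0.14) = 0.3971
Sum ≈ 2.5489 → 2.549 bits.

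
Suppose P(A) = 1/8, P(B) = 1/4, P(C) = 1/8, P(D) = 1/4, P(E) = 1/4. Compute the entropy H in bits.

Each probability is a power of 1/2, so log₂(1/p) is an integer.
H = Σ p·log₂(1/p) = 1/8·3 + 1/4·2 + 1/8·3 + 1/4·2 + 1/4·2 = 2.25 bits.

2.25 bits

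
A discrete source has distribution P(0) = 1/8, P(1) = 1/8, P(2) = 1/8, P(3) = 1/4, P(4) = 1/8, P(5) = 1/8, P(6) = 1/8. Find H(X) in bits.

Each probability is a power of 1/2, so log₂(1/p) is an integer.
H = Σ p·log₂(1/p) = 1/8·3 + 1/8·3 + 1/8·3 + 1/4·2 + 1/8·3 + 1/8·3 + 1/8·3 = 2.75 bits.

2.75 bits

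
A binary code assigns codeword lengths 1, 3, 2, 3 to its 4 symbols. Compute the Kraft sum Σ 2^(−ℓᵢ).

With common denominator 2^3 = 8: Σ 2^(−ℓᵢ) = 4/8 + 1/8 + 2/8 + 1/8 = 8/8 = 1.

1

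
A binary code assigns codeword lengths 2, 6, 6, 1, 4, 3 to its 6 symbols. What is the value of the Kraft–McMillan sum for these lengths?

With common denominator 2^6 = 64: Σ 2^(−ℓᵢ) = 16/64 + 1/64 + 1/64 + 32/64 + 4/64 + 8/64 = 62/64 = 0.96875.

0.96875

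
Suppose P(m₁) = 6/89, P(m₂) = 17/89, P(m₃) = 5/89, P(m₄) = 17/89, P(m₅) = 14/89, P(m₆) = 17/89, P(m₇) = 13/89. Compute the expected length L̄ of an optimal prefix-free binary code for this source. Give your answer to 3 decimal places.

2.742 bits/symbol

Repeatedly combine the two least-probable nodes; the expected code length is the sum of the merged weights.
merge 5/89 + 6/89 → 11/89
merge 11/89 + 13/89 → 24/89
merge 14/89 + 17/89 → 31/89
merge 17/89 + 17/89 → 34/89
merge 24/89 + 31/89 → 55/89
merge 34/89 + 55/89 → 1
L = 11/89 + 24/89 + 31/89 + 34/89 + 55/89 + 1 = 244/89 ≈ 2.742 bits/symbol.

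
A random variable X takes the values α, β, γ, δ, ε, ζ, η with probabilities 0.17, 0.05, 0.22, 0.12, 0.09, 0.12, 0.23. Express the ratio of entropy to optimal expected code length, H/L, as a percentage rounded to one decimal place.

99.1%

Entropy H = −Σ p log₂ p ≈ 2.6657 bits.
Huffman merges: 1/20+9/100→7/50; 3/25+3/25→6/25; 7/50+17/100→31/100; 11/50+23/100→9/20; 6/25+31/100→11/20; 9/20+11/20→1. L = 269/100 ≈ 2.6900.
Efficiency = H/L = 2.6657/2.6900 = 99.1%.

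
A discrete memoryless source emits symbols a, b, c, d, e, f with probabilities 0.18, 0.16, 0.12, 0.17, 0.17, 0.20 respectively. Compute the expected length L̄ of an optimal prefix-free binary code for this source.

Repeatedly combine the two least-probable nodes; the expected code length is the sum of the merged weights.
merge 3/25 + 4/25 → 7/25
merge 17/100 + 17/100 → 17/50
merge 9/50 + 1/5 → 19/50
merge 7/25 + 17/50 → 31/50
merge 19/50 + 31/50 → 1
L = 7/25 + 17/50 + 19/50 + 31/50 + 1 = 131/50 = 2.62 bits/symbol.

2.62 bits/symbol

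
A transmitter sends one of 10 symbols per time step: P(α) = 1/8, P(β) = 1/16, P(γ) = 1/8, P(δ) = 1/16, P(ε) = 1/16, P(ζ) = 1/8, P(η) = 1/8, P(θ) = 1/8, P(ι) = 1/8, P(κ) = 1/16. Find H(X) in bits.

3.25 bits

Each probability is a power of 1/2, so log₂(1/p) is an integer.
H = Σ p·log₂(1/p) = 1/8·3 + 1/16·4 + 1/8·3 + 1/16·4 + 1/16·4 + 1/8·3 + 1/8·3 + 1/8·3 + 1/8·3 + 1/16·4 = 3.25 bits.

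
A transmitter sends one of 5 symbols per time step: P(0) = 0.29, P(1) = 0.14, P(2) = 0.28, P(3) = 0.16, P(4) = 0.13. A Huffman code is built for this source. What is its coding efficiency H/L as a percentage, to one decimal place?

98.5%

Entropy H = −Σ p log₂ p ≈ 2.2349 bits.
Huffman merges: 13/100+7/50→27/100; 4/25+27/100→43/100; 7/25+29/100→57/100; 43/100+57/100→1. L = 227/100 ≈ 2.2700.
Efficiency = H/L = 2.2349/2.2700 = 98.5%.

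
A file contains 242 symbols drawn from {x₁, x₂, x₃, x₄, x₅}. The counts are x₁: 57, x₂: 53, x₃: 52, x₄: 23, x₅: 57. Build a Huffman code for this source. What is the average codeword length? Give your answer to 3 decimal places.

Probabilities are the counts divided by 242.
Repeatedly combine the two least-probable nodes; the expected code length is the sum of the merged weights.
merge 23/242 + 26/121 → 75/242
merge 53/242 + 57/242 → 5/11
merge 57/242 + 75/242 → 6/11
merge 5/11 + 6/11 → 1
L = 75/242 + 5/11 + 6/11 + 1 = 559/242 ≈ 2.310 bits/symbol.

2.310 bits/symbol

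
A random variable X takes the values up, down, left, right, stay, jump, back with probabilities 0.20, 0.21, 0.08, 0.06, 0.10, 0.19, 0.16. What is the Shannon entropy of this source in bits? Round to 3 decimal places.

2.683 bits

H = −Σ pᵢ log₂ pᵢ.
−0.20·log₂(0.20) = 0.4644
−0.21·log₂(0.21) = 0.4728
−0.08·log₂(0.08) = 0.2915
−0.06·log₂(0.06) = 0.2435
−0.10·log₂(0.10) = 0.3322
−0.19·log₂(0.19) = 0.4552
−0.16·log₂(0.16) = 0.4230
Sum ≈ 2.6827 → 2.683 bits.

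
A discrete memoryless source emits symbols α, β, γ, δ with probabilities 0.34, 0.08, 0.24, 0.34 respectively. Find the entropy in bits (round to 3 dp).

1.844 bits

H = −Σ pᵢ log₂ pᵢ.
−0.34·log₂(0.34) = 0.5292
−0.08·log₂(0.08) = 0.2915
−0.24·log₂(0.24) = 0.4941
−0.34·log₂(0.34) = 0.5292
Sum ≈ 1.8440 → 1.844 bits.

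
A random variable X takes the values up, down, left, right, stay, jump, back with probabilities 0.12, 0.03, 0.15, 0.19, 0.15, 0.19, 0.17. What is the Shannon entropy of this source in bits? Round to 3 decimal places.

H = −Σ pᵢ log₂ pᵢ.
−0.12·log₂(0.12) = 0.3671
−0.03·log₂(0.03) = 0.1518
−0.15·log₂(0.15) = 0.4105
−0.19·log₂(0.19) = 0.4552
−0.15·log₂(0.15) = 0.4105
−0.19·log₂(0.19) = 0.4552
−0.17·log₂(0.17) = 0.4346
Sum ≈ 2.6850 → 2.685 bits.

2.685 bits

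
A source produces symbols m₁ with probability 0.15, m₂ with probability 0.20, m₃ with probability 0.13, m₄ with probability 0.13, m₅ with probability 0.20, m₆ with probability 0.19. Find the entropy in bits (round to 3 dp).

2.560 bits

H = −Σ pᵢ log₂ pᵢ.
−0.15·log₂(0.15) = 0.4105
−0.20·log₂(0.20) = 0.4644
−0.13·log₂(0.13) = 0.3826
−0.13·log₂(0.13) = 0.3826
−0.20·log₂(0.20) = 0.4644
−0.19·log₂(0.19) = 0.4552
Sum ≈ 2.5598 → 2.560 bits.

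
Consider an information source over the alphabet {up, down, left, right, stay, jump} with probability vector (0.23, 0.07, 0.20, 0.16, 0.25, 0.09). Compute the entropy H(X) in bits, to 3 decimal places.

2.456 bits

H = −Σ pᵢ log₂ pᵢ.
−0.23·log₂(0.23) = 0.4877
−0.07·log₂(0.07) = 0.2686
−0.20·log₂(0.20) = 0.4644
−0.16·log₂(0.16) = 0.4230
−0.25·log₂(0.25) = 0.5000
−0.09·log₂(0.09) = 0.3127
Sum ≈ 2.4563 → 2.456 bits.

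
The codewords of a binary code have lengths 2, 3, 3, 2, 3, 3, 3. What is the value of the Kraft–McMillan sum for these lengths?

1.125

With common denominator 2^3 = 8: Σ 2^(−ℓᵢ) = 2/8 + 1/8 + 1/8 + 2/8 + 1/8 + 1/8 + 1/8 = 9/8 = 1.125.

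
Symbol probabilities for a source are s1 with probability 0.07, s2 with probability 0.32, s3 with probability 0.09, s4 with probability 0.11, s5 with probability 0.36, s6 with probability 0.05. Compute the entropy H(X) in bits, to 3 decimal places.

2.204 bits

H = −Σ pᵢ log₂ pᵢ.
−0.07·log₂(0.07) = 0.2686
−0.32·log₂(0.32) = 0.5260
−0.09·log₂(0.09) = 0.3127
−0.11·log₂(0.11) = 0.3503
−0.36·log₂(0.36) = 0.5306
−0.05·log₂(0.05) = 0.2161
Sum ≈ 2.2042 → 2.204 bits.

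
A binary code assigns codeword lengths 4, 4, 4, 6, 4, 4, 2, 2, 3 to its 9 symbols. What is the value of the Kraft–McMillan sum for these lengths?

0.953125

With common denominator 2^6 = 64: Σ 2^(−ℓᵢ) = 4/64 + 4/64 + 4/64 + 1/64 + 4/64 + 4/64 + 16/64 + 16/64 + 8/64 = 61/64 = 0.953125.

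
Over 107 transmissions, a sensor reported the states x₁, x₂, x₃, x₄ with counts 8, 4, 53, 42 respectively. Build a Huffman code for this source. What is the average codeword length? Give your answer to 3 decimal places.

1.617 bits/symbol

Probabilities are the counts divided by 107.
Repeatedly combine the two least-probable nodes; the expected code length is the sum of the merged weights.
merge 4/107 + 8/107 → 12/107
merge 12/107 + 42/107 → 54/107
merge 53/107 + 54/107 → 1
L = 12/107 + 54/107 + 1 = 173/107 ≈ 1.617 bits/symbol.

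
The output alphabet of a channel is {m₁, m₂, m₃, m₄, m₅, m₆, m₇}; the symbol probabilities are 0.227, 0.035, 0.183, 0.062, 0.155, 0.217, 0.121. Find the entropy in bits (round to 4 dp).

2.6159 bits

H = −Σ pᵢ log₂ pᵢ.
−0.227·log₂(0.227) = 0.4856
−0.035·log₂(0.035) = 0.1693
−0.183·log₂(0.183) = 0.4484
−0.062·log₂(0.062) = 0.2487
−0.155·log₂(0.155) = 0.4169
−0.217·log₂(0.217) = 0.4783
−0.121·log₂(0.121) = 0.3687
Sum ≈ 2.6159 → 2.6159 bits.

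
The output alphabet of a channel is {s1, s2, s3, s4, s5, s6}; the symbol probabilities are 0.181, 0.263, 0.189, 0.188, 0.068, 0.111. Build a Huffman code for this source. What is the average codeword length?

Repeatedly combine the two least-probable nodes; the expected code length is the sum of the merged weights.
merge 17/250 + 111/1000 → 179/1000
merge 179/1000 + 181/1000 → 9/25
merge 47/250 + 189/1000 → 377/1000
merge 263/1000 + 9/25 → 623/1000
merge 377/1000 + 623/1000 → 1
L = 179/1000 + 9/25 + 377/1000 + 623/1000 + 1 = 2539/1000 = 2.539 bits/symbol.

2.539 bits/symbol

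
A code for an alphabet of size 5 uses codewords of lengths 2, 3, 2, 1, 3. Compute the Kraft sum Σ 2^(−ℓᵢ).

With common denominator 2^3 = 8: Σ 2^(−ℓᵢ) = 2/8 + 1/8 + 2/8 + 4/8 + 1/8 = 10/8 = 1.25.

1.25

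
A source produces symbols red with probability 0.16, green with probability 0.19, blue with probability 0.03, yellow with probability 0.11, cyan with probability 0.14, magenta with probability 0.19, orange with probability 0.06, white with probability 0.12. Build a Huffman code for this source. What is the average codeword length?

Repeatedly combine the two least-probable nodes; the expected code length is the sum of the merged weights.
merge 3/100 + 3/50 → 9/100
merge 9/100 + 11/100 → 1/5
merge 3/25 + 7/50 → 13/50
merge 4/25 + 19/100 → 7/20
merge 19/100 + 1/5 → 39/100
merge 13/50 + 7/20 → 61/100
merge 39/100 + 61/100 → 1
L = 9/100 + 1/5 + 13/50 + 7/20 + 39/100 + 61/100 + 1 = 29/10 = 2.9 bits/symbol.

2.9 bits/symbol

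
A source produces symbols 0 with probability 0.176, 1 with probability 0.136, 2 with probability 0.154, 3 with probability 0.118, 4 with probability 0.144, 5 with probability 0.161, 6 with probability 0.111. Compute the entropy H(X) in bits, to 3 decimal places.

2.791 bits

H = −Σ pᵢ log₂ pᵢ.
−0.176·log₂(0.176) = 0.4411
−0.136·log₂(0.136) = 0.3915
−0.154·log₂(0.154) = 0.4156
−0.118·log₂(0.118) = 0.3638
−0.144·log₂(0.144) = 0.4026
−0.161·log₂(0.161) = 0.4242
−0.111·log₂(0.111) = 0.3520
Sum ≈ 2.7909 → 2.791 bits.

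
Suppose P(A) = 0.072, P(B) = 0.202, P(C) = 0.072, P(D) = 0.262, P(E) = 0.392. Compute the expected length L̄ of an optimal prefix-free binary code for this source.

2.098 bits/symbol

Repeatedly combine the two least-probable nodes; the expected code length is the sum of the merged weights.
merge 9/125 + 9/125 → 18/125
merge 18/125 + 101/500 → 173/500
merge 131/500 + 173/500 → 76/125
merge 49/125 + 76/125 → 1
L = 18/125 + 173/500 + 76/125 + 1 = 1049/500 = 2.098 bits/symbol.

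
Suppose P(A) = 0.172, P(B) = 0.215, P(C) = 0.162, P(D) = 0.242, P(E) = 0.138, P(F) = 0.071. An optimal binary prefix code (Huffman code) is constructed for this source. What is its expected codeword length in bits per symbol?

Repeatedly combine the two least-probable nodes; the expected code length is the sum of the merged weights.
merge 71/1000 + 69/500 → 209/1000
merge 81/500 + 43/250 → 167/500
merge 209/1000 + 43/200 → 53/125
merge 121/500 + 167/500 → 72/125
merge 53/125 + 72/125 → 1
L = 209/1000 + 167/500 + 53/125 + 72/125 + 1 = 2543/1000 = 2.543 bits/symbol.

2.543 bits/symbol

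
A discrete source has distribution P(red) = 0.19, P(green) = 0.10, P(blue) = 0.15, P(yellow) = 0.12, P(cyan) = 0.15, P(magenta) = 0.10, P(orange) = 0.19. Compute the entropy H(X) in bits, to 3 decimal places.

H = −Σ pᵢ log₂ pᵢ.
−0.19·log₂(0.19) = 0.4552
−0.10·log₂(0.10) = 0.3322
−0.15·log₂(0.15) = 0.4105
−0.12·log₂(0.12) = 0.3671
−0.15·log₂(0.15) = 0.4105
−0.10·log₂(0.10) = 0.3322
−0.19·log₂(0.19) = 0.4552
Sum ≈ 2.7630 → 2.763 bits.

2.763 bits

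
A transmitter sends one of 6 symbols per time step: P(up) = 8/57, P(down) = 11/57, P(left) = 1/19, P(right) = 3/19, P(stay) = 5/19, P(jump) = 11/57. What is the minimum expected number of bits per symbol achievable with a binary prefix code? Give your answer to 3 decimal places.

Repeatedly combine the two least-probable nodes; the expected code length is the sum of the merged weights.
merge 1/19 + 8/57 → 11/57
merge 3/19 + 11/57 → 20/57
merge 11/57 + 11/57 → 22/57
merge 5/19 + 20/57 → 35/57
merge 22/57 + 35/57 → 1
L = 11/57 + 20/57 + 22/57 + 35/57 + 1 = 145/57 ≈ 2.544 bits/symbol.

2.544 bits/symbol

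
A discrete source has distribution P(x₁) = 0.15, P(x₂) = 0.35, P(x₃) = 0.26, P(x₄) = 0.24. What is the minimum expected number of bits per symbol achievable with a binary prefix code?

Repeatedly combine the two least-probable nodes; the expected code length is the sum of the merged weights.
merge 3/20 + 6/25 → 39/100
merge 13/50 + 7/20 → 61/100
merge 39/100 + 61/100 → 1
L = 39/100 + 61/100 + 1 = 2 bits/symbol.

2 bits/symbol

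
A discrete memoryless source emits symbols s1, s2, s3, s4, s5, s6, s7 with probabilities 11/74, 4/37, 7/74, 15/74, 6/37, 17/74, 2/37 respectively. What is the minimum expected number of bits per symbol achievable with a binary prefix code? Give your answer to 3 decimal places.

2.716 bits/symbol

Repeatedly combine the two least-probable nodes; the expected code length is the sum of the merged weights.
merge 2/37 + 7/74 → 11/74
merge 4/37 + 11/74 → 19/74
merge 11/74 + 6/37 → 23/74
merge 15/74 + 17/74 → 16/37
merge 19/74 + 23/74 → 21/37
merge 16/37 + 21/37 → 1
L = 11/74 + 19/74 + 23/74 + 16/37 + 21/37 + 1 = 201/74 ≈ 2.716 bits/symbol.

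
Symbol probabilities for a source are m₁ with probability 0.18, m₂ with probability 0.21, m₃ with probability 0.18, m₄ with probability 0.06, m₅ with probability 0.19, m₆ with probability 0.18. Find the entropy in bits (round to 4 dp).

2.5075 bits

H = −Σ pᵢ log₂ pᵢ.
−0.18·log₂(0.18) = 0.4453
−0.21·log₂(0.21) = 0.4728
−0.18·log₂(0.18) = 0.4453
−0.06·log₂(0.06) = 0.2435
−0.19·log₂(0.19) = 0.4552
−0.18·log₂(0.18) = 0.4453
Sum ≈ 2.5075 → 2.5075 bits.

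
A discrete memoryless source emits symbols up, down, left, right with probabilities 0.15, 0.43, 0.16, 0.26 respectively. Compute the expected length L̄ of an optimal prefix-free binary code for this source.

1.88 bits/symbol

Repeatedly combine the two least-probable nodes; the expected code length is the sum of the merged weights.
merge 3/20 + 4/25 → 31/100
merge 13/50 + 31/100 → 57/100
merge 43/100 + 57/100 → 1
L = 31/100 + 57/100 + 1 = 47/25 = 1.88 bits/symbol.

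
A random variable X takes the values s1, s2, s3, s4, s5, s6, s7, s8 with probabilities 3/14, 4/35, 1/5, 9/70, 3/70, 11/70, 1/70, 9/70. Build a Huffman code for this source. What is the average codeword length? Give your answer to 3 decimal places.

Repeatedly combine the two least-probable nodes; the expected code length is the sum of the merged weights.
merge 1/70 + 3/70 → 2/35
merge 2/35 + 4/35 → 6/35
merge 9/70 + 9/70 → 9/35
merge 11/70 + 6/35 → 23/70
merge 1/5 + 3/14 → 29/70
merge 9/35 + 23/70 → 41/70
merge 29/70 + 41/70 → 1
L = 2/35 + 6/35 + 9/35 + 23/70 + 29/70 + 41/70 + 1 = 197/70 ≈ 2.814 bits/symbol.

2.814 bits/symbol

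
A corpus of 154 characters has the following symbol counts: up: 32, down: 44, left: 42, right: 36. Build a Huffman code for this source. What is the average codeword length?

Probabilities are the counts divided by 154.
Repeatedly combine the two least-probable nodes; the expected code length is the sum of the merged weights.
merge 16/77 + 18/77 → 34/77
merge 3/11 + 2/7 → 43/77
merge 34/77 + 43/77 → 1
L = 34/77 + 43/77 + 1 = 2 bits/symbol.

2 bits/symbol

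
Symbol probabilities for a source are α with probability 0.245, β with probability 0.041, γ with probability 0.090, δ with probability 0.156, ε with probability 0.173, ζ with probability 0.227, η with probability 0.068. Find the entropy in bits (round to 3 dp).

2.604 bits

H = −Σ pᵢ log₂ pᵢ.
−0.245·log₂(0.245) = 0.4971
−0.041·log₂(0.041) = 0.1889
−0.090·log₂(0.090) = 0.3127
−0.156·log₂(0.156) = 0.4181
−0.173·log₂(0.173) = 0.4379
−0.227·log₂(0.227) = 0.4856
−0.068·log₂(0.068) = 0.2637
Sum ≈ 2.6041 → 2.604 bits.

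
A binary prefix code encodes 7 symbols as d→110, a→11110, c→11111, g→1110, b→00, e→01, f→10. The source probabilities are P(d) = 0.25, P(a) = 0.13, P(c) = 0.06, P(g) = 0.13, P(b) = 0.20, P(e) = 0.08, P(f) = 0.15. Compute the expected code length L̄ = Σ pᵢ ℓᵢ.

L̄ = Σ pᵢ·ℓᵢ = 0.25·3 + 0.13·5 + 0.06·5 + 0.13·4 + 0.20·2 + 0.08·2 + 0.15·2 = 3.08 bits/symbol.

3.08 bits/symbol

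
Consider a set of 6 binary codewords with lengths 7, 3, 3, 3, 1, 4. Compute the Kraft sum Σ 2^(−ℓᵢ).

0.9453125

With common denominator 2^7 = 128: Σ 2^(−ℓᵢ) = 1/128 + 16/128 + 16/128 + 16/128 + 64/128 + 8/128 = 121/128 = 0.9453125.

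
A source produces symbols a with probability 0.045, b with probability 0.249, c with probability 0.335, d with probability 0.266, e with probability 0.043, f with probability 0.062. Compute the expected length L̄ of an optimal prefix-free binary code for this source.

2.238 bits/symbol

Repeatedly combine the two least-probable nodes; the expected code length is the sum of the merged weights.
merge 43/1000 + 9/200 → 11/125
merge 31/500 + 11/125 → 3/20
merge 3/20 + 249/1000 → 399/1000
merge 133/500 + 67/200 → 601/1000
merge 399/1000 + 601/1000 → 1
L = 11/125 + 3/20 + 399/1000 + 601/1000 + 1 = 1119/500 = 2.238 bits/symbol.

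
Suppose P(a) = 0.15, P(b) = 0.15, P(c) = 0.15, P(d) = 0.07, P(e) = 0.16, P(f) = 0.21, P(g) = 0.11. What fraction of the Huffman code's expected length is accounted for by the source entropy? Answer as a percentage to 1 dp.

Entropy H = −Σ p log₂ p ≈ 2.7463 bits.
Huffman merges: 7/100+11/100→9/50; 3/20+3/20→3/10; 3/20+4/25→31/100; 9/50+21/100→39/100; 3/10+31/100→61/100; 39/100+61/100→1. L = 279/100 ≈ 2.7900.
Efficiency = H/L = 2.7463/2.7900 = 98.4%.

98.4%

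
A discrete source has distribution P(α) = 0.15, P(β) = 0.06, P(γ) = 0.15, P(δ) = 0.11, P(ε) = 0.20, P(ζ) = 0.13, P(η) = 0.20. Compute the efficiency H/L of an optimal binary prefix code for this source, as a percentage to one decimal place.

Entropy H = −Σ p log₂ p ≈ 2.7263 bits.
Huffman merges: 3/50+11/100→17/100; 13/100+3/20→7/25; 3/20+17/100→8/25; 1/5+1/5→2/5; 7/25+8/25→3/5; 2/5+3/5→1. L = 277/100 ≈ 2.7700.
Efficiency = H/L = 2.7263/2.7700 = 98.4%.

98.4%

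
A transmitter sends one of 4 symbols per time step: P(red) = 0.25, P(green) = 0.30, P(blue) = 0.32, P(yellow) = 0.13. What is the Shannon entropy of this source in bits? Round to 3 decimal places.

1.930 bits

H = −Σ pᵢ log₂ pᵢ.
−0.25·log₂(0.25) = 0.5000
−0.30·log₂(0.30) = 0.5211
−0.32·log₂(0.32) = 0.5260
−0.13·log₂(0.13) = 0.3826
Sum ≈ 1.9298 → 1.930 bits.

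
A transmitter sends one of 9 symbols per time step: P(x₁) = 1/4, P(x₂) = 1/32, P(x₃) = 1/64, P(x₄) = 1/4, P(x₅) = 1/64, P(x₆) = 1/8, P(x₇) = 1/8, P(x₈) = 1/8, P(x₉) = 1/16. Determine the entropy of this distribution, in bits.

2.71875 bits

Each probability is a power of 1/2, so log₂(1/p) is an integer.
H = Σ p·log₂(1/p) = 1/4·2 + 1/32·5 + 1/64·6 + 1/4·2 + 1/64·6 + 1/8·3 + 1/8·3 + 1/8·3 + 1/16·4 = 2.71875 bits.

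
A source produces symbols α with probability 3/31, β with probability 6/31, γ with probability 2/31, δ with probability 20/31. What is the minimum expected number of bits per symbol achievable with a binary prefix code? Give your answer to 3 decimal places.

1.516 bits/symbol

Repeatedly combine the two least-probable nodes; the expected code length is the sum of the merged weights.
merge 2/31 + 3/31 → 5/31
merge 5/31 + 6/31 → 11/31
merge 11/31 + 20/31 → 1
L = 5/31 + 11/31 + 1 = 47/31 ≈ 1.516 bits/symbol.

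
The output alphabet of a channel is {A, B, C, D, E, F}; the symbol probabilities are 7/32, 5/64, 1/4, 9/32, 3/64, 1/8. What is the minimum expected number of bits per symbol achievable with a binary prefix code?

2.375 bits/symbol

Repeatedly combine the two least-probable nodes; the expected code length is the sum of the merged weights.
merge 3/64 + 5/64 → 1/8
merge 1/8 + 1/8 → 1/4
merge 7/32 + 1/4 → 15/32
merge 1/4 + 9/32 → 17/32
merge 15/32 + 17/32 → 1
L = 1/8 + 1/4 + 15/32 + 17/32 + 1 = 19/8 = 2.375 bits/symbol.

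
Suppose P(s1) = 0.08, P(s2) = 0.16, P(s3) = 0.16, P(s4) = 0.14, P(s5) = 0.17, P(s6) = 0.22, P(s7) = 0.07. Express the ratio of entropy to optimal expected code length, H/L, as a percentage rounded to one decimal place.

Entropy H = −Σ p log₂ p ≈ 2.7184 bits.
Huffman merges: 7/100+2/25→3/20; 7/50+3/20→29/100; 4/25+4/25→8/25; 17/100+11/50→39/100; 29/100+8/25→61/100; 39/100+61/100→1. L = 69/25 ≈ 2.7600.
Efficiency = H/L = 2.7184/2.7600 = 98.5%.

98.5%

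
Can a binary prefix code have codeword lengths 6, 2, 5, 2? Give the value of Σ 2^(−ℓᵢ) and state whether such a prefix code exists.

With common denominator 2^6 = 64: Σ 2^(−ℓᵢ) = 1/64 + 16/64 + 2/64 + 16/64 = 35/64 = 0.546875.
Kraft's inequality requires Σ ≤ 1; here Σ = 0.546875 ≤ 1, so such a prefix code exists.

0.546875; yes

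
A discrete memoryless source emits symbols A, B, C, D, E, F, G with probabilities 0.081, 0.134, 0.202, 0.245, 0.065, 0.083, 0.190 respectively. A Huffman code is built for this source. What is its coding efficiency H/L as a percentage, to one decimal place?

Entropy H = −Σ p log₂ p ≈ 2.6551 bits.
Huffman merges: 13/200+81/1000→73/500; 83/1000+67/500→217/1000; 73/500+19/100→42/125; 101/500+217/1000→419/1000; 49/200+42/125→581/1000; 419/1000+581/1000→1. L = 2699/1000 ≈ 2.6990.
Efficiency = H/L = 2.6551/2.6990 = 98.4%.

98.4%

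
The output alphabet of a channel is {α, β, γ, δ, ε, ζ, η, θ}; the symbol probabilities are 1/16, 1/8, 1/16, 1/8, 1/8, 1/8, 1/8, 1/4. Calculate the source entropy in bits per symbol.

Each probability is a power of 1/2, so log₂(1/p) is an integer.
H = Σ p·log₂(1/p) = 1/16·4 + 1/8·3 + 1/16·4 + 1/8·3 + 1/8·3 + 1/8·3 + 1/8·3 + 1/4·2 = 2.875 bits.

2.875 bits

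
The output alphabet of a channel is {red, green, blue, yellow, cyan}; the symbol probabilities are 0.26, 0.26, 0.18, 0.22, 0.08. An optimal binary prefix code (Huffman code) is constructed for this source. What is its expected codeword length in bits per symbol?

2.26 bits/symbol

Repeatedly combine the two least-probable nodes; the expected code length is the sum of the merged weights.
merge 2/25 + 9/50 → 13/50
merge 11/50 + 13/50 → 12/25
merge 13/50 + 13/50 → 13/25
merge 12/25 + 13/25 → 1
L = 13/50 + 12/25 + 13/25 + 1 = 113/50 = 2.26 bits/symbol.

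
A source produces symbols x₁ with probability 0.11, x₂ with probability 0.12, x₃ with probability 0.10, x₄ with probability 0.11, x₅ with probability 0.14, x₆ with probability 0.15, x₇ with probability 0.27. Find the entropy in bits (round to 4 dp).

H = −Σ pᵢ log₂ pᵢ.
−0.11·log₂(0.11) = 0.3503
−0.12·log₂(0.12) = 0.3671
−0.10·log₂(0.10) = 0.3322
−0.11·log₂(0.11) = 0.3503
−0.14·log₂(0.14) = 0.3971
−0.15·log₂(0.15) = 0.4105
−0.27·log₂(0.27) = 0.5100
Sum ≈ 2.7175 → 2.7175 bits.

2.7175 bits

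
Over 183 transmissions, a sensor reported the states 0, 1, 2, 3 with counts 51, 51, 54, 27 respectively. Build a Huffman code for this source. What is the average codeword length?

2 bits/symbol

Probabilities are the counts divided by 183.
Repeatedly combine the two least-probable nodes; the expected code length is the sum of the merged weights.
merge 9/61 + 17/61 → 26/61
merge 17/61 + 18/61 → 35/61
merge 26/61 + 35/61 → 1
L = 26/61 + 35/61 + 1 = 2 bits/symbol.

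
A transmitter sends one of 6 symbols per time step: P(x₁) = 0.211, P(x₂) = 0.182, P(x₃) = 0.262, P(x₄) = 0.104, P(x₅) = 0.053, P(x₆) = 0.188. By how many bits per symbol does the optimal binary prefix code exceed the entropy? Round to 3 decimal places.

Entropy H = −Σ p log₂ p ≈ 2.4448 bits.
Huffman merges: 53/1000+13/125→157/1000; 157/1000+91/500→339/1000; 47/250+211/1000→399/1000; 131/500+339/1000→601/1000; 399/1000+601/1000→1. L = 312/125 ≈ 2.4960.
L − H = 2.4960 − 2.4448 = 0.051 bits.

0.051 bits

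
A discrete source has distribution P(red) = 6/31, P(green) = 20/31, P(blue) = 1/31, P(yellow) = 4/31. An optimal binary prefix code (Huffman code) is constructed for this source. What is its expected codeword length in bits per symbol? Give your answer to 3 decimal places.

Repeatedly combine the two least-probable nodes; the expected code length is the sum of the merged weights.
merge 1/31 + 4/31 → 5/31
merge 5/31 + 6/31 → 11/31
merge 11/31 + 20/31 → 1
L = 5/31 + 11/31 + 1 = 47/31 ≈ 1.516 bits/symbol.

1.516 bits/symbol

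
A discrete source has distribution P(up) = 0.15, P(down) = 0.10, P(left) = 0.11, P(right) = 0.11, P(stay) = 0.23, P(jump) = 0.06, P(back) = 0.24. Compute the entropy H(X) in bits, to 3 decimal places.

2.669 bits

H = −Σ pᵢ log₂ pᵢ.
−0.15·log₂(0.15) = 0.4105
−0.10·log₂(0.10) = 0.3322
−0.11·log₂(0.11) = 0.3503
−0.11·log₂(0.11) = 0.3503
−0.23·log₂(0.23) = 0.4877
−0.06·log₂(0.06) = 0.2435
−0.24·log₂(0.24) = 0.4941
Sum ≈ 2.6686 → 2.669 bits.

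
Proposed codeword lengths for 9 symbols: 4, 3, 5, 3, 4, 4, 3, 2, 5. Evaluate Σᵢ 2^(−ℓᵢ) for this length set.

With common denominator 2^5 = 32: Σ 2^(−ℓᵢ) = 2/32 + 4/32 + 1/32 + 4/32 + 2/32 + 2/32 + 4/32 + 8/32 + 1/32 = 28/32 = 0.875.

0.875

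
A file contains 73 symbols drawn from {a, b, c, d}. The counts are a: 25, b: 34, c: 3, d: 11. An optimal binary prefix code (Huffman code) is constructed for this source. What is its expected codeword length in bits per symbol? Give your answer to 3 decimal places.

1.726 bits/symbol

Probabilities are the counts divided by 73.
Repeatedly combine the two least-probable nodes; the expected code length is the sum of the merged weights.
merge 3/73 + 11/73 → 14/73
merge 14/73 + 25/73 → 39/73
merge 34/73 + 39/73 → 1
L = 14/73 + 39/73 + 1 = 126/73 ≈ 1.726 bits/symbol.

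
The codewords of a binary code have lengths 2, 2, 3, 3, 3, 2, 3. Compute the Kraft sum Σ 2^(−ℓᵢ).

With common denominator 2^3 = 8: Σ 2^(−ℓᵢ) = 2/8 + 2/8 + 1/8 + 1/8 + 1/8 + 2/8 + 1/8 = 10/8 = 1.25.

1.25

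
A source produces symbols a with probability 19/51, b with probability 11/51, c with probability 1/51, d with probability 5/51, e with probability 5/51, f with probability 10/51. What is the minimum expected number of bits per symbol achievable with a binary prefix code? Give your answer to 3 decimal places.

2.333 bits/symbol

Repeatedly combine the two least-probable nodes; the expected code length is the sum of the merged weights.
merge 1/51 + 5/51 → 2/17
merge 5/51 + 2/17 → 11/51
merge 10/51 + 11/51 → 7/17
merge 11/51 + 19/51 → 10/17
merge 7/17 + 10/17 → 1
L = 2/17 + 11/51 + 7/17 + 10/17 + 1 = 7/3 ≈ 2.333 bits/symbol.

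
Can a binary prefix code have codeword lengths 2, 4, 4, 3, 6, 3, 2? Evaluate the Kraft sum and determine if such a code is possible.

With common denominator 2^6 = 64: Σ 2^(−ℓᵢ) = 16/64 + 4/64 + 4/64 + 8/64 + 1/64 + 8/64 + 16/64 = 57/64 = 0.890625.
Kraft's inequality requires Σ ≤ 1; here Σ = 0.890625 ≤ 1, so such a prefix code exists.

0.890625; yes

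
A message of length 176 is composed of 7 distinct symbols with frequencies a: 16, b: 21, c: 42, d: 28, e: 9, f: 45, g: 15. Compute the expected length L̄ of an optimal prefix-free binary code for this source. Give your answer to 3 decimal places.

Probabilities are the counts divided by 176.
Repeatedly combine the two least-probable nodes; the expected code length is the sum of the merged weights.
merge 9/176 + 15/176 → 3/22
merge 1/11 + 21/176 → 37/176
merge 3/22 + 7/44 → 13/44
merge 37/176 + 21/88 → 79/176
merge 45/176 + 13/44 → 97/176
merge 79/176 + 97/176 → 1
L = 3/22 + 37/176 + 13/44 + 79/176 + 97/176 + 1 = 465/176 ≈ 2.642 bits/symbol.

2.642 bits/symbol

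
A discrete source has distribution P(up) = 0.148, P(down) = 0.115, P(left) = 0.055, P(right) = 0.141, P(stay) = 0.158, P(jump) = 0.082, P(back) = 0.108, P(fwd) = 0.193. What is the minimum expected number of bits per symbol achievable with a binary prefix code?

2.944 bits/symbol

Repeatedly combine the two least-probable nodes; the expected code length is the sum of the merged weights.
merge 11/200 + 41/500 → 137/1000
merge 27/250 + 23/200 → 223/1000
merge 137/1000 + 141/1000 → 139/500
merge 37/250 + 79/500 → 153/500
merge 193/1000 + 223/1000 → 52/125
merge 139/500 + 153/500 → 73/125
merge 52/125 + 73/125 → 1
L = 137/1000 + 223/1000 + 139/500 + 153/500 + 52/125 + 73/125 + 1 = 368/125 = 2.944 bits/symbol.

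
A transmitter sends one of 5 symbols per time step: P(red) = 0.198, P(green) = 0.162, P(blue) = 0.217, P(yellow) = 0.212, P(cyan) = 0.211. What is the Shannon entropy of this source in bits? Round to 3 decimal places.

H = −Σ pᵢ log₂ pᵢ.
−0.198·log₂(0.198) = 0.4626
−0.162·log₂(0.162) = 0.4254
−0.217·log₂(0.217) = 0.4783
−0.212·log₂(0.212) = 0.4744
−0.211·log₂(0.211) = 0.4736
Sum ≈ 2.3144 → 2.314 bits.

2.314 bits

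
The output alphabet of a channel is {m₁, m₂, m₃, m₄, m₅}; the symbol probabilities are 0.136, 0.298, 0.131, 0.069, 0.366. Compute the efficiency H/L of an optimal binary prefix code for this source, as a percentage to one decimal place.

Entropy H = −Σ p log₂ p ≈ 2.0930 bits.
Huffman merges: 69/1000+131/1000→1/5; 17/125+1/5→42/125; 149/500+42/125→317/500; 183/500+317/500→1. L = 217/100 ≈ 2.1700.
Efficiency = H/L = 2.0930/2.1700 = 96.4%.

96.4%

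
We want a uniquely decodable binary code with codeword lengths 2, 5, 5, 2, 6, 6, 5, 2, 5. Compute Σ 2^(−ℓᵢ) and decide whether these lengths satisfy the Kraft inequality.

With common denominator 2^6 = 64: Σ 2^(−ℓᵢ) = 16/64 + 2/64 + 2/64 + 16/64 + 1/64 + 1/64 + 2/64 + 16/64 + 2/64 = 58/64 = 0.90625.
Kraft's inequality requires Σ ≤ 1; here Σ = 0.90625 ≤ 1, so such a prefix code exists.

0.90625; yes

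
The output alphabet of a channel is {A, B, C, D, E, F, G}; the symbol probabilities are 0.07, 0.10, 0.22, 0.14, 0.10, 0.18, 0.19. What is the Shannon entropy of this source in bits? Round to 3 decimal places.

2.711 bits

H = −Σ pᵢ log₂ pᵢ.
−0.07·log₂(0.07) = 0.2686
−0.10·log₂(0.10) = 0.3322
−0.22·log₂(0.22) = 0.4806
−0.14·log₂(0.14) = 0.3971
−0.10·log₂(0.10) = 0.3322
−0.18·log₂(0.18) = 0.4453
−0.19·log₂(0.19) = 0.4552
Sum ≈ 2.7112 → 2.711 bits.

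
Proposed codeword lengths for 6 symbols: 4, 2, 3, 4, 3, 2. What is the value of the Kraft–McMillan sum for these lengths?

With common denominator 2^4 = 16: Σ 2^(−ℓᵢ) = 1/16 + 4/16 + 2/16 + 1/16 + 2/16 + 4/16 = 14/16 = 0.875.

0.875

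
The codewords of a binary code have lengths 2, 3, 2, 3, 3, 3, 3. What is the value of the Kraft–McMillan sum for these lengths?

With common denominator 2^3 = 8: Σ 2^(−ℓᵢ) = 2/8 + 1/8 + 2/8 + 1/8 + 1/8 + 1/8 + 1/8 = 9/8 = 1.125.

1.125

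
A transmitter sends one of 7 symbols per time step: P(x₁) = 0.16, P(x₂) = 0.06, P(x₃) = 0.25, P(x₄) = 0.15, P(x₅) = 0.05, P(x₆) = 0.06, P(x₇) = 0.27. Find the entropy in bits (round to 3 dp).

2.547 bits

H = −Σ pᵢ log₂ pᵢ.
−0.16·log₂(0.16) = 0.4230
−0.06·log₂(0.06) = 0.2435
−0.25·log₂(0.25) = 0.5000
−0.15·log₂(0.15) = 0.4105
−0.05·log₂(0.05) = 0.2161
−0.06·log₂(0.06) = 0.2435
−0.27·log₂(0.27) = 0.5100
Sum ≈ 2.5467 → 2.547 bits.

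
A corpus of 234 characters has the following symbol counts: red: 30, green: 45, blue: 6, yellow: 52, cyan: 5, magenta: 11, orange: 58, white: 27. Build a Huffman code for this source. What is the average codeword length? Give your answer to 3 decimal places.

2.671 bits/symbol

Probabilities are the counts divided by 234.
Repeatedly combine the two least-probable nodes; the expected code length is the sum of the merged weights.
merge 5/234 + 1/39 → 11/234
merge 11/234 + 11/234 → 11/117
merge 11/117 + 3/26 → 49/234
merge 5/39 + 5/26 → 25/78
merge 49/234 + 2/9 → 101/234
merge 29/117 + 25/78 → 133/234
merge 101/234 + 133/234 → 1
L = 11/234 + 11/117 + 49/234 + 25/78 + 101/234 + 133/234 + 1 = 625/234 ≈ 2.671 bits/symbol.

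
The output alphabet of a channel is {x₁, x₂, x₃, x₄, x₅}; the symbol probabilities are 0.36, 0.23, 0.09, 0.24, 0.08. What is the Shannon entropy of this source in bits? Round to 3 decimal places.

H = −Σ pᵢ log₂ pᵢ.
−0.36·log₂(0.36) = 0.5306
−0.23·log₂(0.23) = 0.4877
−0.09·log₂(0.09) = 0.3127
−0.24·log₂(0.24) = 0.4941
−0.08·log₂(0.08) = 0.2915
Sum ≈ 2.1166 → 2.117 bits.

2.117 bits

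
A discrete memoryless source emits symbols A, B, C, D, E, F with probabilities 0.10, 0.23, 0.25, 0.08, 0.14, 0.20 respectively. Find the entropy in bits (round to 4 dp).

2.4729 bits

H = −Σ pᵢ log₂ pᵢ.
−0.10·log₂(0.10) = 0.3322
−0.23·log₂(0.23) = 0.4877
−0.25·log₂(0.25) = 0.5000
−0.08·log₂(0.08) = 0.2915
−0.14·log₂(0.14) = 0.3971
−0.20·log₂(0.20) = 0.4644
Sum ≈ 2.4729 → 2.4729 bits.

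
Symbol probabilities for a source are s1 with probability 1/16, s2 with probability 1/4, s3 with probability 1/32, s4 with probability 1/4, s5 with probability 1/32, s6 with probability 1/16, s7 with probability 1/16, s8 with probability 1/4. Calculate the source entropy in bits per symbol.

Each probability is a power of 1/2, so log₂(1/p) is an integer.
H = Σ p·log₂(1/p) = 1/16·4 + 1/4·2 + 1/32·5 + 1/4·2 + 1/32·5 + 1/16·4 + 1/16·4 + 1/4·2 = 2.5625 bits.

2.5625 bits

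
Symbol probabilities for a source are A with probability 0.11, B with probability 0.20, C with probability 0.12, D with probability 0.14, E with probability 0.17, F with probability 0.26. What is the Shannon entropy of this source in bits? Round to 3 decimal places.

H = −Σ pᵢ log₂ pᵢ.
−0.11·log₂(0.11) = 0.3503
−0.20·log₂(0.20) = 0.4644
−0.12·log₂(0.12) = 0.3671
−0.14·log₂(0.14) = 0.3971
−0.17·log₂(0.17) = 0.4346
−0.26·log₂(0.26) = 0.5053
Sum ≈ 2.5187 → 2.519 bits.

2.519 bits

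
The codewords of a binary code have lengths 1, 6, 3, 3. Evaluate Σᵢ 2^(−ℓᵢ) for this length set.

0.765625

With common denominator 2^6 = 64: Σ 2^(−ℓᵢ) = 32/64 + 1/64 + 8/64 + 8/64 = 49/64 = 0.765625.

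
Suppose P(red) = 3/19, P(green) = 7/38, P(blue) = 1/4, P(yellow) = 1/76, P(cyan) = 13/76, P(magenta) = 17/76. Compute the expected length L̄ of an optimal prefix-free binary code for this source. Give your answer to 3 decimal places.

2.513 bits/symbol

Repeatedly combine the two least-probable nodes; the expected code length is the sum of the merged weights.
merge 1/76 + 3/19 → 13/76
merge 13/76 + 13/76 → 13/38
merge 7/38 + 17/76 → 31/76
merge 1/4 + 13/38 → 45/76
merge 31/76 + 45/76 → 1
L = 13/76 + 13/38 + 31/76 + 45/76 + 1 = 191/76 ≈ 2.513 bits/symbol.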